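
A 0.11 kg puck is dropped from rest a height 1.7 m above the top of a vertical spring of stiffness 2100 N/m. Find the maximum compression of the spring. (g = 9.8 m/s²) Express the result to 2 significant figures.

x = 0.042 m

Measuring PE from the top of the relaxed spring, at max compression the puck has dropped H + x with zero KE, so:
mg(H + x) = ½kx²
½(2100)x² − (0.11)(9.8)x − (0.11)(9.8)(1.7) = 0
1050x² − 1.078x − 1.833 = 0
x = [1.078 + √(1.162 + 7696.9)]/(2 × 1050) = 0.04229 m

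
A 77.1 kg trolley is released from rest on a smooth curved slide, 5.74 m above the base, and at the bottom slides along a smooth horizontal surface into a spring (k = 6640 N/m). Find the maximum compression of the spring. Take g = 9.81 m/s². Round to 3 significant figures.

x = 1.14 m

Energy conservation (no friction) from release to max compression: mgh = ½kx²
x = √(2mgh/k) = √(2 × 77.1 × 9.81 × 5.74 / 6640) = 1.144 m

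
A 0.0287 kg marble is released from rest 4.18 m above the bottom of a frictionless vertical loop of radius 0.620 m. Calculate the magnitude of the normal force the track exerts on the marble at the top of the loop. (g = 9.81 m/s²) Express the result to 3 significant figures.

N = 2.39 N

Energy from release to top (height 2r): mgh = ½mv_top² + mg(2r)
v_top² = 2g(h − 2r) = 2(9.81)(4.18 − 1.240) = 57.683 m²/s²
At the top, both N and weight point toward the centre: N + mg = mv_top²/r
N = m(v_top²/r − g) = 0.0287(57.683/0.620 − 9.81) = 2.389 N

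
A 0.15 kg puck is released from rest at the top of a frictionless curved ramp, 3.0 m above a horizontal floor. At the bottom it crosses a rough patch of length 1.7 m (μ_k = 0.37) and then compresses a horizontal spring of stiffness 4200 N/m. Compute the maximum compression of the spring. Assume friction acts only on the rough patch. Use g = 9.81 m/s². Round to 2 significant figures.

Initial energy: E₁ = mgh = (0.15)(9.81)(3.0) = 4.4145 J
Friction removes W_f = μ_k mg d = (0.37)(0.15)(9.81)(1.7) = 0.9256 J
Energy reaching the spring: E = 4.4145 − 0.9256 = 3.4889 J
At max compression ½kx² = E ⇒ x = √(2E/k) = √(2 × 3.4889/4200) = 0.04076 m

x = 0.041 m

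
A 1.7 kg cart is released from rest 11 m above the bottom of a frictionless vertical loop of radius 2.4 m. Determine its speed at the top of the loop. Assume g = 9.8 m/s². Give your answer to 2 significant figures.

v = 11 m/s

Energy conservation: mgh = ½mv_top² + mg(2r)
v_top² = 2g(h − 2r) = 2(9.8)(11 − 4.800) = 121.5
v_top = 11.02 m/s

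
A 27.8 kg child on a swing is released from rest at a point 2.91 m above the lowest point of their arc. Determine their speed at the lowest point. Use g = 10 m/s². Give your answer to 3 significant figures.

Energy conservation between the two points: mgh = ½mv²
The mass cancels from both sides.
v = √(2gh) = √(2 × 10 × 2.91) = √58.200 = 7.629 m/s

v = 7.63 m/s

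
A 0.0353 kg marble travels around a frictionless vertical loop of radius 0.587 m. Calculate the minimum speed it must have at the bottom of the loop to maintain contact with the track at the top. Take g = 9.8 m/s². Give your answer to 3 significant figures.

At the top: mg = mv_top²/r ⇒ v_top² = gr = 5.753 m²/s²
Energy from bottom to top (height 2r): ½mv_bot² = ½mv_top² + mg(2r)
v_bot² = gr + 4gr = 5gr = 28.76
v_bot = √(5gr) = 5.363 m/s

v = 5.36 m/s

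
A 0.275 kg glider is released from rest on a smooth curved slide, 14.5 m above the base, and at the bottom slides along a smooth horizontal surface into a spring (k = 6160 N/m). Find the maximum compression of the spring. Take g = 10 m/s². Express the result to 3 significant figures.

Energy conservation (no friction) from release to max compression: mgh = ½kx²
x = √(2mgh/k) = √(2 × 0.275 × 10 × 14.5 / 6160) = 0.1138 m

x = 0.114 m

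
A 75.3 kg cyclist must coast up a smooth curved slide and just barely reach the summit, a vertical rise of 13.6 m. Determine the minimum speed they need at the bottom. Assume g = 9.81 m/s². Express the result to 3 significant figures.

v = 16.3 m/s

At the top they are momentarily at rest, so all KE converts to PE: ½mv² = mgh
v = √(2gh) = √(2 × 9.81 × 13.6) = 16.33 m/s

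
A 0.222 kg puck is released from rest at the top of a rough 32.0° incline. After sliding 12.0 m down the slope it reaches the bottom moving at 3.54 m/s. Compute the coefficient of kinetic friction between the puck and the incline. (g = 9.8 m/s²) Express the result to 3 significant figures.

μ_k = 0.562

Energy balance down the incline: mg L sinθ − ½mv² = μ_k (mg cosθ) L
mgL sinθ = 13.835 J; ½mv² = 1.3910 J
W_f = 13.835 − 1.3910 = 12.44 J
μ_k = W_f/(mg cosθ · L) = 12.44/(1.845 × 12.0) = 0.5620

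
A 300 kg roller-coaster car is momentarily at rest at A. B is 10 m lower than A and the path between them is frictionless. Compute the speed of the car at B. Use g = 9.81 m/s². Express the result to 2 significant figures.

v = 14 m/s

Mechanical energy is conserved (no friction): mgh = ½mv²
v = √(2gh) = √(2 × 9.81 × 10) = √196.20 = 14.01 m/s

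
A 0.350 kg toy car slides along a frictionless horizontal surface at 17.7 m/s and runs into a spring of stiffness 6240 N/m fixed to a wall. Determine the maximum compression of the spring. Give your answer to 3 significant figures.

At max compression the car is momentarily at rest: ½mv² = ½kx²
x = v√(m/k) = 17.7 × √(0.350/6240) = 0.1326 m

x = 0.133 m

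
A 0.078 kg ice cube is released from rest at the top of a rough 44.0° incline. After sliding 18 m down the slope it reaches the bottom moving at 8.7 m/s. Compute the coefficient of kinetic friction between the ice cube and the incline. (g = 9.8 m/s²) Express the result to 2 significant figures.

μ_k = 0.67

mgh = ½mv² + μ_k (mg cosθ) L, with h = L sinθ
mgL sinθ = 9.5579 J; ½mv² = 2.9519 J
W_f = 9.5579 − 2.9519 = 6.606 J
μ_k = W_f/(mg cosθ · L) = 6.606/(0.5499 × 18) = 0.6674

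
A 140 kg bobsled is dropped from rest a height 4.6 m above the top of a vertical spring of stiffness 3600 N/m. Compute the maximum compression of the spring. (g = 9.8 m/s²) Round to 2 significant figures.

x = 2.3 m

Let x be the compression. The total drop is H + x, and the bobsled is instantaneously at rest at max compression, so energy conservation gives:
mg(H + x) = ½kx²
½(3600)x² − (140)(9.8)x − (140)(9.8)(4.6) = 0
1800x² − 1372x − 6311 = 0
x = [1372 + √(1.882e+06 + 4.5441e+07)]/(2 × 1800) = 2.292 m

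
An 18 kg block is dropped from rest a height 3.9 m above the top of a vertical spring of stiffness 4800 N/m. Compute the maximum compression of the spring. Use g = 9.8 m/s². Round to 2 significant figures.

x = 0.57 m

Measuring PE from the top of the relaxed spring, at max compression the block has dropped H + x with zero KE, so:
mg(H + x) = ½kx²
½(4800)x² − (18)(9.8)x − (18)(9.8)(3.9) = 0
2400x² − 176.4x − 688.0 = 0
x = [176.4 + √(31117 + 6.6044e+06)]/(2 × 2400) = 0.5734 m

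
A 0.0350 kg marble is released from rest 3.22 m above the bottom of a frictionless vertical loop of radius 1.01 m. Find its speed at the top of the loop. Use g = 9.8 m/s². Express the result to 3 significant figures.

v = 4.85 m/s

Energy conservation: mgh = ½mv_top² + mg(2r)
v_top² = 2g(h − 2r) = 2(9.8)(3.22 − 2.020) = 23.52
v_top = 4.850 m/s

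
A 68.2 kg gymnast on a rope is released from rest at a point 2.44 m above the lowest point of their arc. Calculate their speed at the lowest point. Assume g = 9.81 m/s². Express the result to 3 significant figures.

By conservation of mechanical energy, mgh = ½mv²
v = √(2gh) = √(2 × 9.81 × 2.44) = √47.873 = 6.919 m/s

v = 6.92 m/s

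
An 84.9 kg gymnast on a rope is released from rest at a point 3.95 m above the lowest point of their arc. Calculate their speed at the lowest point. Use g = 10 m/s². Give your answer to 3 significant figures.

v = 8.89 m/s

By conservation of mechanical energy, mgh = ½mv²
v = √(2gh) = √(2 × 10 × 3.95) = √79.000 = 8.888 m/s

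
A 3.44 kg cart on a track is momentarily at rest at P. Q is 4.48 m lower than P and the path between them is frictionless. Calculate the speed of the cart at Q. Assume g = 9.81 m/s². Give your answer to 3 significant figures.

By conservation of mechanical energy, mgh = ½mv²
The mass cancels from both sides.
v = √(2gh) = √(2 × 9.81 × 4.48) = √87.898 = 9.375 m/s

v = 9.38 m/s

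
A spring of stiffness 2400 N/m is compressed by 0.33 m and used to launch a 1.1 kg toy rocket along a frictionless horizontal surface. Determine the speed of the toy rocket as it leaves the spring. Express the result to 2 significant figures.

Spring PE converts entirely to kinetic energy: ½kx² = ½mv²
v = x√(k/m) = 0.33 × √(2400/1.1) = 15.41 m/s

v = 15 m/s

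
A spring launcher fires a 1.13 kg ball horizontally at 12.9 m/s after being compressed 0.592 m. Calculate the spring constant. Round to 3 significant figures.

k = 537 N/m

½kx² = ½mv²
k = mv²/x² = (1.13)(12.9)²/(0.592)² = 536.6 N/m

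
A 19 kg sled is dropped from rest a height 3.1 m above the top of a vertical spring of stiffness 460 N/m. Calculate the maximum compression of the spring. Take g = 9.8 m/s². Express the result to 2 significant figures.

x = 2.0 m

Measuring PE from the top of the relaxed spring, at max compression the sled has dropped H + x with zero KE, so:
mg(H + x) = ½kx²
½(460)x² − (19)(9.8)x − (19)(9.8)(3.1) = 0
230.0x² − 186.2x − 577.2 = 0
x = [186.2 + √(34670 + 531042)]/(2 × 230.0) = 2.040 m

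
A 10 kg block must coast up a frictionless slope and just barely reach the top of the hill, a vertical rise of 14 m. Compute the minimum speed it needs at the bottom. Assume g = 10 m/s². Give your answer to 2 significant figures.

v = 17 m/s

At the top it is momentarily at rest, so all KE converts to PE: ½mv² = mgh
v = √(2gh) = √(2 × 10 × 14) = 16.73 m/s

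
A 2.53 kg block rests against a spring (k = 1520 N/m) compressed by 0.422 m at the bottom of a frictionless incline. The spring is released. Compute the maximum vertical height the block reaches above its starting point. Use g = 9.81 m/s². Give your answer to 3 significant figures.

h = 5.45 m

At maximum height the block is at rest, so ½kx² = mgh
h = kx²/(2mg) = (1520)(0.422)²/(2 × 2.53 × 9.81) = 5.453 m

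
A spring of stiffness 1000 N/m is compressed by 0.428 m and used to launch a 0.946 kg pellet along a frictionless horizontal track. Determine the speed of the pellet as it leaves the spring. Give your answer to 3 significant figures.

v = 13.9 m/s

Spring PE converts entirely to kinetic energy: ½kx² = ½mv²
v = x√(k/m) = 0.428 × √(1000/0.946) = 13.92 m/s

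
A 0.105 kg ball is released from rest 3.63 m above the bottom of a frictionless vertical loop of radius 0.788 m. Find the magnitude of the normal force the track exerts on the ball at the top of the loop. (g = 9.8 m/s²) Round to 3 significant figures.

Energy from release to top (height 2r): mgh = ½mv_top² + mg(2r)
v_top² = 2g(h − 2r) = 2(9.8)(3.63 − 1.576) = 40.258 m²/s²
At the top, both N and weight point toward the centre: N + mg = mv_top²/r
N = m(v_top²/r − g) = 0.105(40.258/0.788 − 9.8) = 4.335 N

N = 4.34 N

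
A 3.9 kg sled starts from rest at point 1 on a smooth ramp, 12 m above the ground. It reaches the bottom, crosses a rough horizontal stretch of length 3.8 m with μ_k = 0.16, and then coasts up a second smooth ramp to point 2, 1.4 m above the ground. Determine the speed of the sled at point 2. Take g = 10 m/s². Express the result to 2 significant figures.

Energy at 1: mgh₁ = (3.9)(10)(12) = 468.00 J
Friction loss: W_f = μ_k mg d = 23.71 J
At 2: ½mv² + mgh₂ = mgh₁ − W_f
½mv² = 468.00 − 23.71 − 54.600 = 389.69 J
v = √(2 × 389.69/3.9) = 14.14 m/s

v = 14 m/s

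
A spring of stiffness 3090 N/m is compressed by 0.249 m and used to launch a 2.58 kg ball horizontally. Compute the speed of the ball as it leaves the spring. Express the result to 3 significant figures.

v = 8.62 m/s

Conservation of energy: ½kx² = ½mv²
v = x√(k/m) = 0.249 × √(3090/2.58) = 8.617 m/s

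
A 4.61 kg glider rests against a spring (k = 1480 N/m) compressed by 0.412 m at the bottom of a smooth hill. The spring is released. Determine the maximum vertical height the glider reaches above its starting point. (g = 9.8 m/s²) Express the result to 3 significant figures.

h = 2.78 m

Energy conservation from release to the highest point: ½kx² = mgh
h = kx²/(2mg) = (1480)(0.412)²/(2 × 4.61 × 9.8) = 2.780 m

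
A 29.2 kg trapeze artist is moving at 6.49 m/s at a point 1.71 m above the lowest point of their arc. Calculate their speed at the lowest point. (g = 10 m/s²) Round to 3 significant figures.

v = 8.74 m/s

Mechanical energy is conserved (no friction): ½mv₀² + mgh = ½mv²
v² = v₀² + 2gh = (6.49)² + 2(10)(1.71) = 76.320
v = √76.320 = 8.736 m/s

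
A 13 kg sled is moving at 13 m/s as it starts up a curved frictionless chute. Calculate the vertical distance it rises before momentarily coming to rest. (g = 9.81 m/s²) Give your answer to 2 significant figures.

Setting KE at the bottom equal to PE gained: ½mv² = mgh
h = v²/(2g) = 13²/(2 × 9.81) = 8.614 m

h = 8.6 m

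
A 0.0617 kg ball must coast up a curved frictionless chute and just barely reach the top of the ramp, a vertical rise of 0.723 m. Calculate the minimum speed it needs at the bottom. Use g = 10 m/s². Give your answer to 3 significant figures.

v = 3.80 m/s

At the top it is momentarily at rest, so all KE converts to PE: ½mv² = mgh
v = √(2gh) = √(2 × 10 × 0.723) = 3.803 m/s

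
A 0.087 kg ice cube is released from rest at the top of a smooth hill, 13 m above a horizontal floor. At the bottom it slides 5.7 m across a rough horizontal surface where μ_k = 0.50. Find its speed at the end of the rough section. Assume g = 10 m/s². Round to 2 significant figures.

Energy at the top = energy at the end + work done against friction:
mgh = ½mv² + μ_k m g d
W_f = μ_k mg d = (0.50)(0.087)(10)(5.7) = 2.479 J
½mv² = mgh − W_f = 11.310 − 2.479 = 8.8305 J
v = √(2 × 8.8305/0.087) = 14.25 m/s

v = 14 m/s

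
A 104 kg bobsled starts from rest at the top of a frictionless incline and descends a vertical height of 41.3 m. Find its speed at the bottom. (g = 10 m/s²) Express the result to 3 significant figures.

By conservation of mechanical energy, mgh = ½mv²
v = √(2gh) = √(2 × 10 × 41.3) = √826.00 = 28.74 m/s

v = 28.7 m/s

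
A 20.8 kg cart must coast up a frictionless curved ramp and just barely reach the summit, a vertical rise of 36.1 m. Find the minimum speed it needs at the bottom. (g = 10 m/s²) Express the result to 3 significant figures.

v = 26.9 m/s

At the top it is momentarily at rest, so all KE converts to PE: ½mv² = mgh
v = √(2gh) = √(2 × 10 × 36.1) = 26.87 m/s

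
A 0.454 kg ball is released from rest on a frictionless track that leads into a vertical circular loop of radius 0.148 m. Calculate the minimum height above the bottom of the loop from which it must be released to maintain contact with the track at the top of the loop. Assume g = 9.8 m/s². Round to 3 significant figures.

h = 0.370 m

At the top, for minimum speed gravity alone supplies the centripetal force: mg = mv_top²/r ⇒ v_top² = gr = 1.450 m²/s²
Energy conservation from release height h to the top (height 2r): mgh = ½mv_top² + mg(2r)
h = v_top²/(2g) + 2r = r/2 + 2r = 5r/2 = 0.3700 m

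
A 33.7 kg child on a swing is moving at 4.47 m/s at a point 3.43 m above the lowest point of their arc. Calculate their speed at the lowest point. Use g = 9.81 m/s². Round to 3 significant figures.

v = 9.34 m/s

Mechanical energy is conserved (no friction): ½mv₀² + mgh = ½mv²
v² = v₀² + 2gh = (4.47)² + 2(9.81)(3.43) = 87.278
v = √87.278 = 9.342 m/s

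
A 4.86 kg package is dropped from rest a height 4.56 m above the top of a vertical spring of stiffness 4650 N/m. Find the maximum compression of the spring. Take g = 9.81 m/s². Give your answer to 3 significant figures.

Let x be the compression. The total drop is H + x, and the package is instantaneously at rest at max compression, so energy conservation gives:
mg(H + x) = ½kx²
½(4650)x² − (4.86)(9.81)x − (4.86)(9.81)(4.56) = 0
2325x² − 47.68x − 217.4 = 0
x = [47.68 + √(2273 + 2.0219e+06)]/(2 × 2325) = 0.3162 m

x = 0.316 m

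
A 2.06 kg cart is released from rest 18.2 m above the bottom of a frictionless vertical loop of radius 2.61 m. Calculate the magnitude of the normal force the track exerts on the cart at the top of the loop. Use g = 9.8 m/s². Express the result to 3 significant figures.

N = 181 N

Energy from release to top (height 2r): mgh = ½mv_top² + mg(2r)
v_top² = 2g(h − 2r) = 2(9.8)(18.2 − 5.220) = 254.41 m²/s²
At the top, both N and weight point toward the centre: N + mg = mv_top²/r
N = m(v_top²/r − g) = 2.06(254.41/2.61 − 9.8) = 180.6 N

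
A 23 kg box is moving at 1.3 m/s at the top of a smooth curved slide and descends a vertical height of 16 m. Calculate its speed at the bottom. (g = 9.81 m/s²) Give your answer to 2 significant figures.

v = 18 m/s

Equating total energy at the two states: ½mv₀² + mgh = ½mv²
The mass cancels from both sides.
v² = v₀² + 2gh = (1.3)² + 2(9.81)(16) = 315.61
v = √315.61 = 17.77 m/s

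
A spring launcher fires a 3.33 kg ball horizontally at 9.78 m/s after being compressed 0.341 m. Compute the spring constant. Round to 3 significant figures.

½kx² = ½mv²
k = mv²/x² = (3.33)(9.78)²/(0.341)² = 2739 N/m

k = 2740 N/m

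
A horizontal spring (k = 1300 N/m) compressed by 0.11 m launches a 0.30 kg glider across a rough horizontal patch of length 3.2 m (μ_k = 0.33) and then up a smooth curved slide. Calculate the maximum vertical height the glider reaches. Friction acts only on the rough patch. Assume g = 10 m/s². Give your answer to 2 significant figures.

Spring energy: E₀ = ½kx² = ½(1300)(0.11)² = 7.8650 J
Friction: W_f = μ_k mg d = (0.33)(0.30)(10)(3.2) = 3.168 J
Energy at base of ramp: E = 7.8650 − 3.168 = 4.6970 J
At max height all remaining energy is PE: mgh = E ⇒ h = E/(mg) = 4.6970/(0.30 × 10) = 1.566 m

h = 1.6 m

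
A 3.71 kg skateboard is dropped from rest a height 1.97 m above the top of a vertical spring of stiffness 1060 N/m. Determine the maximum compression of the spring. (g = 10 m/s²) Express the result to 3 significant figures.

Measuring PE from the top of the relaxed spring, at max compression the skateboard has dropped H + x with zero KE, so:
mg(H + x) = ½kx²
½(1060)x² − (3.71)(10)x − (3.71)(10)(1.97) = 0
530.0x² − 37.10x − 73.09 = 0
x = [37.10 + √(1376 + 154944)]/(2 × 530.0) = 0.4080 m

x = 0.408 m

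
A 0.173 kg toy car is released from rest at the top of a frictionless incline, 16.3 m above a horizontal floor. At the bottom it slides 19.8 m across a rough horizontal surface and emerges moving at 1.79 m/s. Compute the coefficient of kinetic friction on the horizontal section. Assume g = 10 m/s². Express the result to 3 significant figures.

μ_k = 0.815

Energy bookkeeping (friction removes W_f = μ_k N d):
mgh = ½mv² + μ_k m g d
mgh = 28.199 J; ½mv² = 0.27715 J
W_f = 28.199 − 0.27715 = 27.92 J
μ_k = W_f/(mg·d) = 27.92/(1.730 × 19.8) = 0.8151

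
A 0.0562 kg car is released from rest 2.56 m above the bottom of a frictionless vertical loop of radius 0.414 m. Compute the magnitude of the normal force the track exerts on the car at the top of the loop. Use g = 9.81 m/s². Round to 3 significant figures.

Energy from release to top (height 2r): mgh = ½mv_top² + mg(2r)
v_top² = 2g(h − 2r) = 2(9.81)(2.56 − 0.8280) = 33.982 m²/s²
At the top, both N and weight point toward the centre: N + mg = mv_top²/r
N = m(v_top²/r − g) = 0.0562(33.982/0.414 − 9.81) = 4.062 N

N = 4.06 N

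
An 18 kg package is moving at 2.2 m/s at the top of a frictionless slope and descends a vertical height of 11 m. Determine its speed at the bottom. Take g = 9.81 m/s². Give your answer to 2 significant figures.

By conservation of mechanical energy, ½mv₀² + mgh = ½mv²
v² = v₀² + 2gh = (2.2)² + 2(9.81)(11) = 220.66
v = √220.66 = 14.85 m/s

v = 15 m/s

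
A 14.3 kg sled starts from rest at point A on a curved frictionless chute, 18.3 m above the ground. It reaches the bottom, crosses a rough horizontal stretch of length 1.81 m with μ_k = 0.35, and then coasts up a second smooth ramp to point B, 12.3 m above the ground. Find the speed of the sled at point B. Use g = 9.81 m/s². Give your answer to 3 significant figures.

Energy at A: mgh₁ = (14.3)(9.81)(18.3) = 2567.2 J
Friction loss: W_f = μ_k mg d = 88.87 J
At B: ½mv² + mgh₂ = mgh₁ − W_f
½mv² = 2567.2 − 88.87 − 1725.5 = 752.83 J
v = √(2 × 752.83/14.3) = 10.26 m/s

v = 10.3 m/s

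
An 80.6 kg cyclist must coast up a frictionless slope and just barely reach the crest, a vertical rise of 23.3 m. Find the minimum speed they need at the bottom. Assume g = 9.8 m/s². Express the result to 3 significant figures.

v = 21.4 m/s

At the top they are momentarily at rest, so all KE converts to PE: ½mv² = mgh
v = √(2gh) = √(2 × 9.8 × 23.3) = 21.37 m/s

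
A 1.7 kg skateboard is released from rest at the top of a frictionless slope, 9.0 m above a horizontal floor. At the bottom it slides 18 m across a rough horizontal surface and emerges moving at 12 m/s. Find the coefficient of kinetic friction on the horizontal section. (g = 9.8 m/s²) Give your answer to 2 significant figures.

μ_k = 0.092

Applying the work–energy principle:
mgh = ½mv² + μ_k m g d
mgh = 149.94 J; ½mv² = 122.40 J
W_f = 149.94 − 122.40 = 27.54 J
μ_k = W_f/(mg·d) = 27.54/(16.66 × 18) = 0.09184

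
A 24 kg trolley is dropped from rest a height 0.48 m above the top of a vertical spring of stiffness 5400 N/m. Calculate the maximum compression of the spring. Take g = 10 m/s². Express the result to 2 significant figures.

Take the reference level at the top of the uncompressed spring. At max compression the trolley has fallen H + x and is momentarily at rest:
mg(H + x) = ½kx²
½(5400)x² − (24)(10)x − (24)(10)(0.48) = 0
2700x² − 240.0x − 115.2 = 0
x = [240.0 + √(57600 + 1.2442e+06)]/(2 × 2700) = 0.2557 m

x = 0.26 m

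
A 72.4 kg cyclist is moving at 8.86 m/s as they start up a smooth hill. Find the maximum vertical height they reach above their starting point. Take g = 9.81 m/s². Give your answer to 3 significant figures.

h = 4.00 m

By energy conservation, ½mv² = mgh
h = v²/(2g) = 8.86²/(2 × 9.81) = 4.001 m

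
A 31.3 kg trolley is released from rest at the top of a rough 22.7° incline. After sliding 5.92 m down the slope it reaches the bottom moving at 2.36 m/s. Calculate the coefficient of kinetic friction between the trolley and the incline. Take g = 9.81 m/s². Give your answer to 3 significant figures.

The energy dissipated by friction is the PE lost minus the KE gained:
mgL sinθ = 701.48 J; ½mv² = 87.164 J
W_f = 701.48 − 87.164 = 614.3 J
μ_k = W_f/(mg cosθ · L) = 614.3/(283.3 × 5.92) = 0.3663

μ_k = 0.366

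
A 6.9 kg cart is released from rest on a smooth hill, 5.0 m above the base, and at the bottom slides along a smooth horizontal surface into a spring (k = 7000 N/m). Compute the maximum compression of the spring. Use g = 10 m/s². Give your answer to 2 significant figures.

Gravitational PE at the top equals spring PE at max compression: mgh = ½kx²
x = √(2mgh/k) = √(2 × 6.9 × 10 × 5.0 / 7000) = 0.3140 m

x = 0.31 m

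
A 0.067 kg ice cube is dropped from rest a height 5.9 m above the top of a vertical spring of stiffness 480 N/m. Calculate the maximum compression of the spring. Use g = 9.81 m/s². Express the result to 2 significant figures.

x = 0.13 m

Let x be the compression. The total drop is H + x, and the cube is instantaneously at rest at max compression, so energy conservation gives:
mg(H + x) = ½kx²
½(480)x² − (0.067)(9.81)x − (0.067)(9.81)(5.9) = 0
240.0x² − 0.6573x − 3.878 = 0
x = [0.6573 + √(0.4320 + 3722.8)]/(2 × 240.0) = 0.1285 m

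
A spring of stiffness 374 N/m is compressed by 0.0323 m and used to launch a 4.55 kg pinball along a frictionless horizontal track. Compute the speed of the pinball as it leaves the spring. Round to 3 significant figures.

v = 0.293 m/s

Spring PE converts entirely to kinetic energy: ½kx² = ½mv²
v = x√(k/m) = 0.0323 × √(374/4.55) = 0.2928 m/s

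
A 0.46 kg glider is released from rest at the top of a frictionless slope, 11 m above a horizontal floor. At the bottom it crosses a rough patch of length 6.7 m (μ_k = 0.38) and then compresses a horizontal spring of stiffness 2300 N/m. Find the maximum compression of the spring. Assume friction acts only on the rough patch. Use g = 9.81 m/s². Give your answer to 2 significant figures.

Initial energy: E₁ = mgh = (0.46)(9.81)(11) = 49.639 J
Friction removes W_f = μ_k mg d = (0.38)(0.46)(9.81)(6.7) = 11.49 J
Energy reaching the spring: E = 49.639 − 11.49 = 38.150 J
At max compression ½kx² = E ⇒ x = √(2E/k) = √(2 × 38.150/2300) = 0.1821 m

x = 0.18 m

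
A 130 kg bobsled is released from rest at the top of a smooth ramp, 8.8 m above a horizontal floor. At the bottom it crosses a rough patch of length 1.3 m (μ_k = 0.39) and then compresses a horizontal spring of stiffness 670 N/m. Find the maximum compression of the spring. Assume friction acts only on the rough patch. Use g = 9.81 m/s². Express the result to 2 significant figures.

Initial energy: E₁ = mgh = (130)(9.81)(8.8) = 11223 J
Friction removes W_f = μ_k mg d = (0.39)(130)(9.81)(1.3) = 646.6 J
Energy reaching the spring: E = 11223 − 646.6 = 10576 J
At max compression ½kx² = E ⇒ x = √(2E/k) = √(2 × 10576/670) = 5.619 m

x = 5.6 m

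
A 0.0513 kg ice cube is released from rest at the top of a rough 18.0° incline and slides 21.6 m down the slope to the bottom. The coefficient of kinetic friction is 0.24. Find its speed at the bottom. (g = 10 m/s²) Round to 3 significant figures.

Work–energy: mg(L sinθ) − μ_k(mg cosθ)L = ½mv²
mgh = mgL sinθ = (0.0513)(10)(21.6)sin18.0° = 3.4242 J
W_f = μ_k mg cosθ · L = (0.24)(0.0513)(10)cos18.0°·21.6 = 2.529 J
½mv² = 3.4242 − 2.529 = 0.89492 J
v = √(2 × 0.89492/0.0513) = 5.907 m/s

v = 5.91 m/s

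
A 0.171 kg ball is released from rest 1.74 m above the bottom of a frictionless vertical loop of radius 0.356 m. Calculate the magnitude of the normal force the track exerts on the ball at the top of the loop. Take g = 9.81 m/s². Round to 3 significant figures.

Energy from release to top (height 2r): mgh = ½mv_top² + mg(2r)
v_top² = 2g(h − 2r) = 2(9.81)(1.74 − 0.7120) = 20.169 m²/s²
At the top, both N and weight point toward the centre: N + mg = mv_top²/r
N = m(v_top²/r − g) = 0.171(20.169/0.356 − 9.81) = 8.011 N

N = 8.01 N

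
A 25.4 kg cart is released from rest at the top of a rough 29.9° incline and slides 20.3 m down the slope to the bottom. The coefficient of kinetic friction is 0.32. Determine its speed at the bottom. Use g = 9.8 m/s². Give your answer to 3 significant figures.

v = 9.38 m/s

Energy: mgh = ½mv² + W_f, with h = L sinθ and W_f = μ_k (mg cosθ) L
mgh = mgL sinθ = (25.4)(9.8)(20.3)sin29.9° = 2518.9 J
W_f = μ_k mg cosθ · L = (0.32)(25.4)(9.8)cos29.9°·20.3 = 1402 J
½mv² = 2518.9 − 1402 = 1117.1 J
v = √(2 × 1117.1/25.4) = 9.379 m/s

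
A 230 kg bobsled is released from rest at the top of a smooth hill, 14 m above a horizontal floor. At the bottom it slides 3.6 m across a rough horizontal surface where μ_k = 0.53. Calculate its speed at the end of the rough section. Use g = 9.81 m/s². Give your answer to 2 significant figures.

Applying the work–energy principle:
mgh = ½mv² + μ_k m g d
W_f = μ_k mg d = (0.53)(230)(9.81)(3.6) = 4305 J
½mv² = mgh − W_f = 31588 − 4305 = 27283 J
v = √(2 × 27283/230) = 15.40 m/s

v = 15 m/s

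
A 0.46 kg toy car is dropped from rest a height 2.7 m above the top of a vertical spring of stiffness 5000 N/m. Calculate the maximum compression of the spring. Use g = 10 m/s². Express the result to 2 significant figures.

Measuring PE from the top of the relaxed spring, at max compression the car has dropped H + x with zero KE, so:
mg(H + x) = ½kx²
½(5000)x² − (0.46)(10)x − (0.46)(10)(2.7) = 0
2500x² − 4.600x − 12.42 = 0
x = [4.600 + √(21.16 + 124200)]/(2 × 2500) = 0.07141 m

x = 0.071 m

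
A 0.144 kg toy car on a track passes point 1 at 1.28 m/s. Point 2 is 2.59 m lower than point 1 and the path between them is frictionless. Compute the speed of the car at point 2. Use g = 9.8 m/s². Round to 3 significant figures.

v = 7.24 m/s

Equating total energy at the two states: ½mv₀² + mgh = ½mv²
v² = v₀² + 2gh = (1.28)² + 2(9.8)(2.59) = 52.402
v = √52.402 = 7.239 m/s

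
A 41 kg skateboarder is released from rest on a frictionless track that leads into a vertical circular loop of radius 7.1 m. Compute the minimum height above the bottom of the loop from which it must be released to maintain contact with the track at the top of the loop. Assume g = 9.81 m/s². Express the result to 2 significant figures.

At the top, for minimum speed gravity alone supplies the centripetal force: mg = mv_top²/r ⇒ v_top² = gr = 69.65 m²/s²
Energy conservation from release height h to the top (height 2r): mgh = ½mv_top² + mg(2r)
h = v_top²/(2g) + 2r = r/2 + 2r = 5r/2 = 17.75 m

h = 18 m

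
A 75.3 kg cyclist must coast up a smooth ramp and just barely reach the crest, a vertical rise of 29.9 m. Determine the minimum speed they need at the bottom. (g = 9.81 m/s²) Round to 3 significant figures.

v = 24.2 m/s

At the top they are momentarily at rest, so all KE converts to PE: ½mv² = mgh
v = √(2gh) = √(2 × 9.81 × 29.9) = 24.22 m/s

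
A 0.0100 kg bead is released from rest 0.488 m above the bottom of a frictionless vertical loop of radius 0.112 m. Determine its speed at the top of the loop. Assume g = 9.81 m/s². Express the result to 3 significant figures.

Energy conservation: mgh = ½mv_top² + mg(2r)
v_top² = 2g(h − 2r) = 2(9.81)(0.488 − 0.2240) = 5.180
v_top = 2.276 m/s

v = 2.28 m/s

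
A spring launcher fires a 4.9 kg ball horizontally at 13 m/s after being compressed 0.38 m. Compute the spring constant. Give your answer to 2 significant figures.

k = 5700 N/m

Energy stored in the spring equals the launch KE: ½kx² = ½mv²
k = mv²/x² = (4.9)(13)²/(0.38)² = 5735 N/m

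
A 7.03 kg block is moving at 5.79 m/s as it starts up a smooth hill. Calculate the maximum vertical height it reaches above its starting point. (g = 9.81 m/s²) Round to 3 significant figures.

Setting KE at the bottom equal to PE gained: ½mv² = mgh
h = v²/(2g) = 5.79²/(2 × 9.81) = 1.709 m

h = 1.71 m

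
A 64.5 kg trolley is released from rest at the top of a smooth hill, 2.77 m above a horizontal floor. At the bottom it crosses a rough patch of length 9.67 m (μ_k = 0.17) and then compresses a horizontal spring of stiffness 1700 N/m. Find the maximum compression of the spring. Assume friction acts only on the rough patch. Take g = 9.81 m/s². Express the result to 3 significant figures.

x = 0.916 m

Initial energy: E₁ = mgh = (64.5)(9.81)(2.77) = 1752.7 J
Friction removes W_f = μ_k mg d = (0.17)(64.5)(9.81)(9.67) = 1040 J
Energy reaching the spring: E = 1752.7 − 1040 = 712.53 J
At max compression ½kx² = E ⇒ x = √(2E/k) = √(2 × 712.53/1700) = 0.9156 m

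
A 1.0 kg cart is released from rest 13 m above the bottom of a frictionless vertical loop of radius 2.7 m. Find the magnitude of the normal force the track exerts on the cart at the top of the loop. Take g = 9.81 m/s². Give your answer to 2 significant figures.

Energy from release to top (height 2r): mgh = ½mv_top² + mg(2r)
v_top² = 2g(h − 2r) = 2(9.81)(13 − 5.400) = 149.11 m²/s²
At the top, both N and weight point toward the centre: N + mg = mv_top²/r
N = m(v_top²/r − g) = 1.0(149.11/2.7 − 9.81) = 45.42 N

N = 45 N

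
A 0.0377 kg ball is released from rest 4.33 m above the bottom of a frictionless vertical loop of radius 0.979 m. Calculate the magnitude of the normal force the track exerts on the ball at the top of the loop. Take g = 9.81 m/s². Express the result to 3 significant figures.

N = 1.42 N

Energy from release to top (height 2r): mgh = ½mv_top² + mg(2r)
v_top² = 2g(h − 2r) = 2(9.81)(4.33 − 1.958) = 46.539 m²/s²
At the top, both N and weight point toward the centre: N + mg = mv_top²/r
N = m(v_top²/r − g) = 0.0377(46.539/0.979 − 9.81) = 1.422 N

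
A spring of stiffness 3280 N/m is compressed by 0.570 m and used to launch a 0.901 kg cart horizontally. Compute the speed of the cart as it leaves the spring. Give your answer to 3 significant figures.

v = 34.4 m/s

Conservation of energy: ½kx² = ½mv²
v = x√(k/m) = 0.570 × √(3280/0.901) = 34.39 m/s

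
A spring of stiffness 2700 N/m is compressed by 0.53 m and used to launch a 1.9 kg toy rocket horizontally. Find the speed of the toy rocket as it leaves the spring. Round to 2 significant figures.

v = 20 m/s

Spring PE converts entirely to kinetic energy: ½kx² = ½mv²
v = x√(k/m) = 0.53 × √(2700/1.9) = 19.98 m/s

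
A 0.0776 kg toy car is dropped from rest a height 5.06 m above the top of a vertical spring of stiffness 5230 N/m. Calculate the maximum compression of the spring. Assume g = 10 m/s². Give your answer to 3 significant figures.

x = 0.0389 m

Take the reference level at the top of the uncompressed spring. At max compression the car has fallen H + x and is momentarily at rest:
mg(H + x) = ½kx²
½(5230)x² − (0.0776)(10)x − (0.0776)(10)(5.06) = 0
2615x² − 0.7760x − 3.927 = 0
x = [0.7760 + √(0.6022 + 41072)]/(2 × 2615) = 0.03890 m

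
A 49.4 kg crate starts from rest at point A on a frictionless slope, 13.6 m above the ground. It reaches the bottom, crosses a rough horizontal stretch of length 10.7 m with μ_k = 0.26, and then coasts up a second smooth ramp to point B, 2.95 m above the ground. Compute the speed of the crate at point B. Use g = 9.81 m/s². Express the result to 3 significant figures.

v = 12.4 m/s

Energy at A: mgh₁ = (49.4)(9.81)(13.6) = 6590.8 J
Friction loss: W_f = μ_k mg d = 1348 J
At B: ½mv² + mgh₂ = mgh₁ − W_f
½mv² = 6590.8 − 1348 − 1429.6 = 3812.9 J
v = √(2 × 3812.9/49.4) = 12.42 m/s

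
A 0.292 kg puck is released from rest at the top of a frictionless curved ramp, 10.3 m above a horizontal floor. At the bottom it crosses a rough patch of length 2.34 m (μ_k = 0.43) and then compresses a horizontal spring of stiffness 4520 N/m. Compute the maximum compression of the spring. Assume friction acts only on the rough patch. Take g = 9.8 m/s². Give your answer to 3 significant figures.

x = 0.108 m

Initial energy: E₁ = mgh = (0.292)(9.8)(10.3) = 29.474 J
Friction removes W_f = μ_k mg d = (0.43)(0.292)(9.8)(2.34) = 2.879 J
Energy reaching the spring: E = 29.474 − 2.879 = 26.595 J
At max compression ½kx² = E ⇒ x = √(2E/k) = √(2 × 26.595/4520) = 0.1085 m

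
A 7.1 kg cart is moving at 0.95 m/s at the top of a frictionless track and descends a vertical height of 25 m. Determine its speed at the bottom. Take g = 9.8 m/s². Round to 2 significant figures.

Energy conservation between the two points: ½mv₀² + mgh = ½mv²
The mass cancels from both sides.
v² = v₀² + 2gh = (0.95)² + 2(9.8)(25) = 490.90
v = √490.90 = 22.16 m/s

v = 22 m/s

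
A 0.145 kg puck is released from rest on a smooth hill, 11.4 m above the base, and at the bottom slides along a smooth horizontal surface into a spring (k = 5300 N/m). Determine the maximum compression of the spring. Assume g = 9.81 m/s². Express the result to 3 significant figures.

x = 0.0782 m

Gravitational PE at the top equals spring PE at max compression: mgh = ½kx²
x = √(2mgh/k) = √(2 × 0.145 × 9.81 × 11.4 / 5300) = 0.07823 m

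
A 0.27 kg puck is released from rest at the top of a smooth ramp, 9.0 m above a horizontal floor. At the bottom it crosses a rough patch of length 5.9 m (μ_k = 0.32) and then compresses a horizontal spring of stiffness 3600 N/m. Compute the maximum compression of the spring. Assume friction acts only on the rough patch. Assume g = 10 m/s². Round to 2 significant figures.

x = 0.10 m

Initial energy: E₁ = mgh = (0.27)(10)(9.0) = 24.300 J
Friction removes W_f = μ_k mg d = (0.32)(0.27)(10)(5.9) = 5.098 J
Energy reaching the spring: E = 24.300 − 5.098 = 19.202 J
At max compression ½kx² = E ⇒ x = √(2E/k) = √(2 × 19.202/3600) = 0.1033 m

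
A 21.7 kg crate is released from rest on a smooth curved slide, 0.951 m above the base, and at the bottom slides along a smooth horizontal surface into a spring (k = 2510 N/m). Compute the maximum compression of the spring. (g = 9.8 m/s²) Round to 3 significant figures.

x = 0.401 m

At max compression the crate is momentarily at rest: mgh = ½kx²
x = √(2mgh/k) = √(2 × 21.7 × 9.8 × 0.951 / 2510) = 0.4014 m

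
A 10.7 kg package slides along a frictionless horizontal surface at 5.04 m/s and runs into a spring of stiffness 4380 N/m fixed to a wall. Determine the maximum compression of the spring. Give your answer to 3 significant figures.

x = 0.249 m

At max compression the package is momentarily at rest: ½mv² = ½kx²
x = v√(m/k) = 5.04 × √(10.7/4380) = 0.2491 m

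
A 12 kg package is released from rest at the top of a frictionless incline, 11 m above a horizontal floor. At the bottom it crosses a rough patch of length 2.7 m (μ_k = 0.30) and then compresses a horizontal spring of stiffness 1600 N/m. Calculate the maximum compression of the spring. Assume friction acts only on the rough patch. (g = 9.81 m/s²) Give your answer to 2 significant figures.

Initial energy: E₁ = mgh = (12)(9.81)(11) = 1294.9 J
Friction removes W_f = μ_k mg d = (0.30)(12)(9.81)(2.7) = 95.35 J
Energy reaching the spring: E = 1294.9 − 95.35 = 1199.6 J
At max compression ½kx² = E ⇒ x = √(2E/k) = √(2 × 1199.6/1600) = 1.225 m

x = 1.2 m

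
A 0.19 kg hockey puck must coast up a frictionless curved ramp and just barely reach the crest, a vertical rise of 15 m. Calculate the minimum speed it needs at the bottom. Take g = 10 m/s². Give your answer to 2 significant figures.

v = 17 m/s

At the top it is momentarily at rest, so all KE converts to PE: ½mv² = mgh
v = √(2gh) = √(2 × 10 × 15) = 17.32 m/s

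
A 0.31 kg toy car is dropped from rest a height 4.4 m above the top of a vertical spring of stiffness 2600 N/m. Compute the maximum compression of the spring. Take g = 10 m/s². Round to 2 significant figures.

x = 0.10 m

Let x be the compression. The total drop is H + x, and the car is instantaneously at rest at max compression, so energy conservation gives:
mg(H + x) = ½kx²
½(2600)x² − (0.31)(10)x − (0.31)(10)(4.4) = 0
1300x² − 3.100x − 13.64 = 0
x = [3.100 + √(9.610 + 70928)]/(2 × 1300) = 0.1036 m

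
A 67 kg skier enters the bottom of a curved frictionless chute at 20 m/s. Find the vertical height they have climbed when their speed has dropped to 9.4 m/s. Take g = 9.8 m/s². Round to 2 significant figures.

h = 16 m

Energy balance between the two points: ½mv₁² = ½mv₂² + mgh
h = (v₁² − v₂²)/(2g) = (20² − 9.4²)/(2 × 9.8) = 15.90 m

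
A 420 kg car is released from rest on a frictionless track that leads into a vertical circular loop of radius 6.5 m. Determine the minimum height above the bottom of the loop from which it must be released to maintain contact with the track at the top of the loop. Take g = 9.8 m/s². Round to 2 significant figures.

h = 16 m

At the top, for minimum speed gravity alone supplies the centripetal force: mg = mv_top²/r ⇒ v_top² = gr = 63.70 m²/s²
Energy conservation from release height h to the top (height 2r): mgh = ½mv_top² + mg(2r)
h = v_top²/(2g) + 2r = r/2 + 2r = 5r/2 = 16.25 m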